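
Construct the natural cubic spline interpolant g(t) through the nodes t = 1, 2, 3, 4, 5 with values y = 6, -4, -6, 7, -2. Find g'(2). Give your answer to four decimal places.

-8.6429

Let M_i = g''(x_i). Step sizes h_i = 1, 1, 1, 1; slopes of the chords Δ_i = (y_(i+1) - y_i)/h_i = -10, -2, 13, -9.
  1·M_0 + 4·M_1 + 1·M_2 = 6(Δ_1 - Δ_0) = 48
  1·M_1 + 4·M_2 + 1·M_3 = 6(Δ_2 - Δ_1) = 90
  1·M_2 + 4·M_3 + 1·M_4 = 6(Δ_3 - Δ_2) = -132
Natural end conditions: M_0 = M_4 = 0.
Forward elimination and back-substitution give M_0 = 0, M_1 = 57/14, M_2 = 222/7, M_3 = -573/14, M_4 = 0.
On [2, 3], g'(t) = b_1 + 2c_1·(t - 2) + 3d_1·(t - 2)² with b_1 = Δ_1 - h_1(2M_1 + M_2)/6 = -121/14, c_1 = M_1/2 = 57/28, d_1 = (M_2 - M_1)/(6h_1) = 129/28. So g'(2) = -121/14.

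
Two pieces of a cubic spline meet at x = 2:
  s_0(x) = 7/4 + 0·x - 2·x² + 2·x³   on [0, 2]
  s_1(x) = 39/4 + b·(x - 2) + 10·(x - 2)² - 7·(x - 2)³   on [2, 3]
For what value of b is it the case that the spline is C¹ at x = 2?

16

s_0'(x) = 0 - 4·x + 6·x², so s_0'(2) = 16. On the right, s_1'(2) = b, so b = 16.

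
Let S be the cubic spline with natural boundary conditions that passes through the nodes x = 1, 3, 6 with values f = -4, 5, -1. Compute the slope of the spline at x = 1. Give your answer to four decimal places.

5.8000

Let M_i = S''(x_i). Step sizes h_i = 2, 3; slopes of the chords Δ_i = (y_(i+1) - y_i)/h_i = 9/2, -2.
  2·M_0 + 10·M_1 + 3·M_2 = 6(Δ_1 - Δ_0) = -39
Natural end conditions: M_0 = M_2 = 0.
Solving the tridiagonal system: M_0 = 0, M_1 = -39/10, M_2 = 0.
On [1, 3], S'(x) = b_0 + 2c_0·(x - 1) + 3d_0·(x - 1)² with b_0 = Δ_0 - h_0(2M_0 + M_1)/6 = 29/5, c_0 = M_0/2 = 0, d_0 = (M_1 - M_0)/(6h_0) = -13/40. So S'(1) = 29/5.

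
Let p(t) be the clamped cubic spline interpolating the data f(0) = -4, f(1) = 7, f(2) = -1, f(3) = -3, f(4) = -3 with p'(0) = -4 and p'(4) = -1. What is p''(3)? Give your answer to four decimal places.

-2.1429

Put m_i = p'' at the i-th knot. Here h = (1, 1, 1, 1) and Δ = (11, -8, -2, 0), so the interior equations h_(i-1)·m_(i-1) + 2(h_(i-1)+h_i)·m_i + h_i·m_(i+1) = 6(Δ_i − Δ_(i-1)) read
  1·m_0 + 4·m_1 + 1·m_2 = 6(Δ_1 - Δ_0) = -114
  1·m_1 + 4·m_2 + 1·m_3 = 6(Δ_2 - Δ_1) = 36
  1·m_2 + 4·m_3 + 1·m_4 = 6(Δ_3 - Δ_2) = 12
Clamped end conditions give two more equations: 2h_0·m_0 + h_0·m_1 = 6(Δ_0 - p'(0)) = 90 and h_3·m_3 + 2h_3·m_4 = 6(p'(4) - Δ_3) = -6.
Solving the tridiagonal system: m_0 = 993/14, m_1 = -363/7, m_2 = 45/2, m_3 = -15/7, m_4 = -27/14.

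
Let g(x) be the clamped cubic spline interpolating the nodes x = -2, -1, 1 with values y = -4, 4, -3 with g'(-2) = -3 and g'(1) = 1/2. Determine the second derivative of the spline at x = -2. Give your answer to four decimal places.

45.6667

With M_i denoting the second derivative at x_i, h_i = 1, 2, and Δ_i = (y_(i+1) − y_i)/h_i = 8, -7/2:
  1·M_0 + 6·M_1 + 2·M_2 = 6(Δ_1 - Δ_0) = -69
Clamped end conditions give two more equations: 2h_0·M_0 + h_0·M_1 = 6(Δ_0 - g'(-2)) = 66 and h_1·M_1 + 2h_1·M_2 = 6(g'(1) - Δ_1) = 24.
Forward elimination and back-substitution give M_0 = 137/3, M_1 = -76/3, M_2 = 56/3.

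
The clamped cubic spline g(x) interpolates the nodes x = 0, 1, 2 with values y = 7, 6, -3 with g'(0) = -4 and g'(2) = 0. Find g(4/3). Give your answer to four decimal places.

Write M_i for g''(x_i). With h_i = 1, 1 and divided differences Δ_i = -1, -9, the continuity of g' gives the tridiagonal system
  1·M_0 + 4·M_1 + 1·M_2 = 6(Δ_1 - Δ_0) = -48
Clamped end conditions give two more equations: 2h_0·M_0 + h_0·M_1 = 6(Δ_0 - g'(0)) = 18 and h_1·M_1 + 2h_1·M_2 = 6(g'(2) - Δ_1) = 54.
Solving: M_0 = 23, M_1 = -28, M_2 = 41.
On [1, 2], g(x) = 6 - 13/2·(x - 1) - 14·(x - 1)² + 23/2·(x - 1)³.
With (x - 1) = 1/3: g(4/3) = 73/27.

2.7037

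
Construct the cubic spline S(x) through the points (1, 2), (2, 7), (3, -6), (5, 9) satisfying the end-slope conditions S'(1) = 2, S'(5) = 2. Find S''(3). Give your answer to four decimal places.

36.6818

Write M_i for S''(x_i). With h_i = 1, 1, 2 and divided differences Δ_i = 5, -13, 15/2, the continuity of S' gives the tridiagonal system
  1·M_0 + 4·M_1 + 1·M_2 = 6(Δ_1 - Δ_0) = -108
  1·M_1 + 6·M_2 + 2·M_3 = 6(Δ_2 - Δ_1) = 123
Clamped end conditions give two more equations: 2h_0·M_0 + h_0·M_1 = 6(Δ_0 - S'(1)) = 18 and h_2·M_2 + 2h_2·M_3 = 6(S'(5) - Δ_2) = -33.
Solving the tridiagonal system: M_0 = 681/22, M_1 = -483/11, M_2 = 807/22, M_3 = -585/22.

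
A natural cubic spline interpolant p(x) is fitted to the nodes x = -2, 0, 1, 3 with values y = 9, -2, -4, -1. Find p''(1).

3

With m_i denoting the second derivative at x_i, h_i = 2, 1, 2, and Δ_i = (y_(i+1) − y_i)/h_i = -11/2, -2, 3/2:
  2·m_0 + 6·m_1 + 1·m_2 = 6(Δ_1 - Δ_0) = 21
  1·m_1 + 6·m_2 + 2·m_3 = 6(Δ_2 - Δ_1) = 21
Natural end conditions: m_0 = m_3 = 0.
Forward elimination and back-substitution give m_0 = 0, m_1 = 3, m_2 = 3, m_3 = 0.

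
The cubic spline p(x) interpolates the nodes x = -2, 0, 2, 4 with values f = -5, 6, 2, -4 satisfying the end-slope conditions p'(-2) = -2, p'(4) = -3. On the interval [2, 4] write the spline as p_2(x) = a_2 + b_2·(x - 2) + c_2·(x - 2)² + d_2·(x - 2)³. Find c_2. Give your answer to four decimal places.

Put M_i = p'' at the i-th knot. Here h = (2, 2, 2) and Δ = (11/2, -2, -3), so the interior equations h_(i-1)·M_(i-1) + 2(h_(i-1)+h_i)·M_i + h_i·M_(i+1) = 6(Δ_i − Δ_(i-1)) read
  2·M_0 + 8·M_1 + 2·M_2 = 6(Δ_1 - Δ_0) = -45
  2·M_1 + 8·M_2 + 2·M_3 = 6(Δ_2 - Δ_1) = -6
Clamped end conditions give two more equations: 2h_0·M_0 + h_0·M_1 = 6(Δ_0 - p'(-2)) = 45 and h_2·M_2 + 2h_2·M_3 = 6(p'(4) - Δ_2) = 0.
Solving: M_0 = 491/30, M_1 = -307/30, M_2 = 31/15, M_3 = -31/30.
On [2, 4], with p_2(x) = a_2 + b_2·(x - 2) + c_2·(x - 2)² + d_2·(x - 2)³: c_2 = M_2/2 = 31/30, d_2 = (M_3 - M_2)/(6h_2) = -31/120, b_2 = Δ_2 - h_2(2M_2 + M_3)/6 = -121/30.

1.0333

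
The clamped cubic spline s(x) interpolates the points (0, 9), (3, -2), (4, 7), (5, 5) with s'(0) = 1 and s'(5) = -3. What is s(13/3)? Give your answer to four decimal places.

With M_i denoting the second derivative at x_i, h_i = 3, 1, 1, and Δ_i = (y_(i+1) − y_i)/h_i = -11/3, 9, -2:
  3·M_0 + 8·M_1 + 1·M_2 = 6(Δ_1 - Δ_0) = 76
  1·M_1 + 4·M_2 + 1·M_3 = 6(Δ_2 - Δ_1) = -66
Clamped end conditions give two more equations: 2h_0·M_0 + h_0·M_1 = 6(Δ_0 - s'(0)) = -28 and h_2·M_2 + 2h_2·M_3 = 6(s'(5) - Δ_2) = -6.
Solving: M_0 = -1162/87, M_1 = 504/29, M_2 = -666/29, M_3 = 246/29.
On [4, 5], s(x) = 7 + 123/29·(x - 4) - 333/29·(x - 4)² + 152/29·(x - 4)³.
With (x - 4) = 1/3: s(13/3) = 5741/783.

7.3321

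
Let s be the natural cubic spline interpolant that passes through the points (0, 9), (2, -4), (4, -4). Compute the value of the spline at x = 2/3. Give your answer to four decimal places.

Put M_i = s'' at the i-th knot. Here h = (2, 2) and Δ = (-13/2, 0), so the interior equations h_(i-1)·M_(i-1) + 2(h_(i-1)+h_i)·M_i + h_i·M_(i+1) = 6(Δ_i − Δ_(i-1)) read
  2·M_0 + 8·M_1 + 2·M_2 = 6(Δ_1 - Δ_0) = 39
Natural end conditions: M_0 = M_2 = 0.
Solving: M_0 = 0, M_1 = 39/8, M_2 = 0.
On [0, 2], s(x) = 9 - 65/8·x + 0·x² + 13/32·x³.
With x = 2/3: s(2/3) = 100/27.

3.7037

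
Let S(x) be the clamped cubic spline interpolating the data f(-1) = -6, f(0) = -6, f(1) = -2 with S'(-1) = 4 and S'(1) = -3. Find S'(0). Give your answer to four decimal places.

Put M_i = S'' at the i-th knot. Here h = (1, 1) and Δ = (0, 4), so the interior equations h_(i-1)·M_(i-1) + 2(h_(i-1)+h_i)·M_i + h_i·M_(i+1) = 6(Δ_i − Δ_(i-1)) read
  1·M_0 + 4·M_1 + 1·M_2 = 6(Δ_1 - Δ_0) = 24
Clamped end conditions give two more equations: 2h_0·M_0 + h_0·M_1 = 6(Δ_0 - S'(-1)) = -24 and h_1·M_1 + 2h_1·M_2 = 6(S'(1) - Δ_1) = -42.
Solving: M_0 = -43/2, M_1 = 19, M_2 = -61/2.
On [0, 1], S'(x) = b_1 + 2c_1·x + 3d_1·x² with b_1 = Δ_1 - h_1(2M_1 + M_2)/6 = 11/4, c_1 = M_1/2 = 19/2, d_1 = (M_2 - M_1)/(6h_1) = -33/4. So S'(0) = 11/4.

2.7500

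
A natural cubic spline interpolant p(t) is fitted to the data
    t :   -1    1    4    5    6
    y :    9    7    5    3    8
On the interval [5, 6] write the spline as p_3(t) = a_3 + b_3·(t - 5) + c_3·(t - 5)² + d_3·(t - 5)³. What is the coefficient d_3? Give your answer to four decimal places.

With σ_i denoting the second derivative at x_i, h_i = 2, 3, 1, 1, and Δ_i = (y_(i+1) − y_i)/h_i = -1, -2/3, -2, 5:
  2·σ_0 + 10·σ_1 + 3·σ_2 = 6(Δ_1 - Δ_0) = 2
  3·σ_1 + 8·σ_2 + 1·σ_3 = 6(Δ_2 - Δ_1) = -8
  1·σ_2 + 4·σ_3 + 1·σ_4 = 6(Δ_3 - Δ_2) = 42
Natural end conditions: σ_0 = σ_4 = 0.
Solving: σ_0 = 0, σ_1 = 142/137, σ_2 = -382/137, σ_3 = 1534/137, σ_4 = 0.
On [5, 6], with p_3(t) = a_3 + b_3·(t - 5) + c_3·(t - 5)² + d_3·(t - 5)³: c_3 = σ_3/2 = 767/137, d_3 = (σ_4 - σ_3)/(6h_3) = -767/411, b_3 = Δ_3 - h_3(2σ_3 + σ_4)/6 = 521/411.

-1.8662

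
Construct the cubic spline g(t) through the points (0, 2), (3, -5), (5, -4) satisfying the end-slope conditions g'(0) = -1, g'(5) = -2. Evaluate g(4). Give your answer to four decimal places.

-4.0375

Let M_i = g''(x_i). Step sizes h_i = 3, 2; slopes of the chords Δ_i = (y_(i+1) - y_i)/h_i = -7/3, 1/2.
  3·M_0 + 10·M_1 + 2·M_2 = 6(Δ_1 - Δ_0) = 17
Clamped end conditions give two more equations: 2h_0·M_0 + h_0·M_1 = 6(Δ_0 - g'(0)) = -8 and h_1·M_1 + 2h_1·M_2 = 6(g'(5) - Δ_1) = -15.
Solving the tridiagonal system: M_0 = -97/30, M_1 = 19/5, M_2 = -113/20.
On [3, 5], g(t) = -5 - 3/20·(t - 3) + 19/10·(t - 3)² - 63/80·(t - 3)³.
With (t - 3) = 1: g(4) = -323/80.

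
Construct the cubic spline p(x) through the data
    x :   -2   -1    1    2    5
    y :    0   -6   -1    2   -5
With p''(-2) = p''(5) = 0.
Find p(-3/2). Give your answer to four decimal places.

Let m_i = p''(x_i). Step sizes h_i = 1, 2, 1, 3; slopes of the chords Δ_i = (y_(i+1) - y_i)/h_i = -6, 5/2, 3, -7/3.
  1·m_0 + 6·m_1 + 2·m_2 = 6(Δ_1 - Δ_0) = 51
  2·m_1 + 6·m_2 + 1·m_3 = 6(Δ_2 - Δ_1) = 3
  1·m_2 + 8·m_3 + 3·m_4 = 6(Δ_3 - Δ_2) = -32
Natural end conditions: m_0 = m_4 = 0.
Solving: m_0 = 0, m_1 = 457/50, m_2 = -48/25, m_3 = -94/25, m_4 = 0.
On [-2, -1], p(x) = 0 - 2257/300·(x + 2) + 0·(x + 2)² + 457/300·(x + 2)³.
With (x + 2) = 1/2: p(-3/2) = -2857/800.

-3.5713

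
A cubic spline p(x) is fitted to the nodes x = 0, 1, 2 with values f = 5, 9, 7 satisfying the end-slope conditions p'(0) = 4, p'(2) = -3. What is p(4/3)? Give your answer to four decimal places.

Put σ_i = p'' at the i-th knot. Here h = (1, 1) and Δ = (4, -2), so the interior equations h_(i-1)·σ_(i-1) + 2(h_(i-1)+h_i)·σ_i + h_i·σ_(i+1) = 6(Δ_i − Δ_(i-1)) read
  1·σ_0 + 4·σ_1 + 1·σ_2 = 6(Δ_1 - Δ_0) = -36
Clamped end conditions give two more equations: 2h_0·σ_0 + h_0·σ_1 = 6(Δ_0 - p'(0)) = 0 and h_1·σ_1 + 2h_1·σ_2 = 6(p'(2) - Δ_1) = -6.
Solving: σ_0 = 11/2, σ_1 = -11, σ_2 = 5/2.
On [1, 2], p(x) = 9 + 5/4·(x - 1) - 11/2·(x - 1)² + 9/4·(x - 1)³.
With (x - 1) = 1/3: p(4/3) = 80/9.

8.8889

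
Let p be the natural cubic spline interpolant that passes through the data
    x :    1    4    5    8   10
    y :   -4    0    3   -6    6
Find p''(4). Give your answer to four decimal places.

2.2079

Write M_i for p''(x_i). With h_i = 3, 1, 3, 2 and divided differences Δ_i = 4/3, 3, -3, 6, the continuity of p' gives the tridiagonal system
  3·M_0 + 8·M_1 + 1·M_2 = 6(Δ_1 - Δ_0) = 10
  1·M_1 + 8·M_2 + 3·M_3 = 6(Δ_2 - Δ_1) = -36
  3·M_2 + 10·M_3 + 2·M_4 = 6(Δ_3 - Δ_2) = 54
Natural end conditions: M_0 = M_4 = 0.
Solving the tridiagonal system: M_0 = 0, M_1 = 616/279, M_2 = -2138/279, M_3 = 716/93, M_4 = 0.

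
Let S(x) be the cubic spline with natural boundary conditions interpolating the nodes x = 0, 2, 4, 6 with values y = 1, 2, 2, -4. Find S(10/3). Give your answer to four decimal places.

2.5284

Put σ_i = S'' at the i-th knot. Here h = (2, 2, 2) and Δ = (1/2, 0, -3), so the interior equations h_(i-1)·σ_(i-1) + 2(h_(i-1)+h_i)·σ_i + h_i·σ_(i+1) = 6(Δ_i − Δ_(i-1)) read
  2·σ_0 + 8·σ_1 + 2·σ_2 = 6(Δ_1 - Δ_0) = -3
  2·σ_1 + 8·σ_2 + 2·σ_3 = 6(Δ_2 - Δ_1) = -18
Natural end conditions: σ_0 = σ_3 = 0.
Forward elimination and back-substitution give σ_0 = 0, σ_1 = 1/5, σ_2 = -23/10, σ_3 = 0.
On [2, 4], S(x) = 2 + 19/30·(x - 2) + 1/10·(x - 2)² - 5/24·(x - 2)³.
With (x - 2) = 4/3: S(10/3) = 1024/405.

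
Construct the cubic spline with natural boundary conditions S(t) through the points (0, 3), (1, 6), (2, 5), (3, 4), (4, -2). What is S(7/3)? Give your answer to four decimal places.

With σ_i denoting the second derivative at x_i, h_i = 1, 1, 1, 1, and Δ_i = (y_(i+1) − y_i)/h_i = 3, -1, -1, -6:
  1·σ_0 + 4·σ_1 + 1·σ_2 = 6(Δ_1 - Δ_0) = -24
  1·σ_1 + 4·σ_2 + 1·σ_3 = 6(Δ_2 - Δ_1) = 0
  1·σ_2 + 4·σ_3 + 1·σ_4 = 6(Δ_3 - Δ_2) = -30
Natural end conditions: σ_0 = σ_4 = 0.
Hence σ_0 = 0, σ_1 = -195/28, σ_2 = 27/7, σ_3 = -237/28, σ_4 = 0.
On [2, 3], S(t) = 5 - 7/8·(t - 2) + 27/14·(t - 2)² - 115/56·(t - 2)³.
With (t - 2) = 1/3: S(7/3) = 916/189.

4.8466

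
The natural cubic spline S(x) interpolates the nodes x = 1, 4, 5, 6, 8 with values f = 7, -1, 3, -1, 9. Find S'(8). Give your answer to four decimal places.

8.9288

With M_i denoting the second derivative at x_i, h_i = 3, 1, 1, 2, and Δ_i = (y_(i+1) − y_i)/h_i = -8/3, 4, -4, 5:
  3·M_0 + 8·M_1 + 1·M_2 = 6(Δ_1 - Δ_0) = 40
  1·M_1 + 4·M_2 + 1·M_3 = 6(Δ_2 - Δ_1) = -48
  1·M_2 + 6·M_3 + 2·M_4 = 6(Δ_3 - Δ_2) = 54
Natural end conditions: M_0 = M_4 = 0.
Solving: M_0 = 0, M_1 = 631/89, M_2 = -1488/89, M_3 = 1049/89, M_4 = 0.
On [6, 8], S'(x) = b_3 + 2c_3·(x - 6) + 3d_3·(x - 6)² with b_3 = Δ_3 - h_3(2M_3 + M_4)/6 = -763/267, c_3 = M_3/2 = 1049/178, d_3 = (M_4 - M_3)/(6h_3) = -1049/1068. So S'(8) = 2384/267.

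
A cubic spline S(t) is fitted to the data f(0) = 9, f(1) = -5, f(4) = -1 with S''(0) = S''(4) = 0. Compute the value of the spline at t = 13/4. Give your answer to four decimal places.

-6.0430

Let σ_i = S''(x_i). Step sizes h_i = 1, 3; slopes of the chords Δ_i = (y_(i+1) - y_i)/h_i = -14, 4/3.
  1·σ_0 + 8·σ_1 + 3·σ_2 = 6(Δ_1 - Δ_0) = 92
Natural end conditions: σ_0 = σ_2 = 0.
Forward elimination and back-substitution give σ_0 = 0, σ_1 = 23/2, σ_2 = 0.
On [1, 4], S(t) = -5 - 61/6·(t - 1) + 23/4·(t - 1)² - 23/36·(t - 1)³.
With (t - 1) = 9/4: S(13/4) = -1547/256.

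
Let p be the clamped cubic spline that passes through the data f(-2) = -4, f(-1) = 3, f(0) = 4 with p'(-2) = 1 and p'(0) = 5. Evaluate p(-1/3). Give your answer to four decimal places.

Write M_i for p''(x_i). With h_i = 1, 1 and divided differences Δ_i = 7, 1, the continuity of p' gives the tridiagonal system
  1·M_0 + 4·M_1 + 1·M_2 = 6(Δ_1 - Δ_0) = -36
Clamped end conditions give two more equations: 2h_0·M_0 + h_0·M_1 = 6(Δ_0 - p'(-2)) = 36 and h_1·M_1 + 2h_1·M_2 = 6(p'(0) - Δ_1) = 24.
Solving the tridiagonal system: M_0 = 29, M_1 = -22, M_2 = 23.
On [-1, 0], p(x) = 3 + 9/2·(x + 1) - 11·(x + 1)² + 15/2·(x + 1)³.
With (x + 1) = 2/3: p(-1/3) = 10/3.

3.3333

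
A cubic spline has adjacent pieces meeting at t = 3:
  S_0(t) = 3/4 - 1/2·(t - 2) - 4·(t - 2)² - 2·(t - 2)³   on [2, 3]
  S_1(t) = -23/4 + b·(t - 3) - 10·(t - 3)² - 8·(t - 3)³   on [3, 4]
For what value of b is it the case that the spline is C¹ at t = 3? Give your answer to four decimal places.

S_0'(t) = -1/2 - 8·(t - 2) - 6·(t - 2)², so S_0'(3) = -29/2. On the right, S_1'(3) = b, so b = -29/2.

-14.5000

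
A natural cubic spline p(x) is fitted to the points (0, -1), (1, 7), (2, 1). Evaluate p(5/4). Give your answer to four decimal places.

6.6484

With m_i denoting the second derivative at x_i, h_i = 1, 1, and Δ_i = (y_(i+1) − y_i)/h_i = 8, -6:
  1·m_0 + 4·m_1 + 1·m_2 = 6(Δ_1 - Δ_0) = -84
Natural end conditions: m_0 = m_2 = 0.
Hence m_0 = 0, m_1 = -21, m_2 = 0.
On [1, 2], p(x) = 7 + 1·(x - 1) - 21/2·(x - 1)² + 7/2·(x - 1)³.
With (x - 1) = 1/4: p(5/4) = 851/128.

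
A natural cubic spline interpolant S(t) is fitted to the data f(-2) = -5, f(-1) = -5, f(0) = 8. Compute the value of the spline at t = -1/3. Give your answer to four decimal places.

With σ_i denoting the second derivative at x_i, h_i = 1, 1, and Δ_i = (y_(i+1) − y_i)/h_i = 0, 13:
  1·σ_0 + 4·σ_1 + 1·σ_2 = 6(Δ_1 - Δ_0) = 78
Natural end conditions: σ_0 = σ_2 = 0.
Solving the tridiagonal system: σ_0 = 0, σ_1 = 39/2, σ_2 = 0.
On [-1, 0], S(t) = -5 + 13/2·(t + 1) + 39/4·(t + 1)² - 13/4·(t + 1)³.
With (t + 1) = 2/3: S(-1/3) = 73/27.

2.7037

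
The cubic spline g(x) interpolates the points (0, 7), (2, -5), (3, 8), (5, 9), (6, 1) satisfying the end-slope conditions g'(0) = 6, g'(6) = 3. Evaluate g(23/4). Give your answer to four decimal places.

Let σ_i = g''(x_i). Step sizes h_i = 2, 1, 2, 1; slopes of the chords Δ_i = (y_(i+1) - y_i)/h_i = -6, 13, 1/2, -8.
  2·σ_0 + 6·σ_1 + 1·σ_2 = 6(Δ_1 - Δ_0) = 114
  1·σ_1 + 6·σ_2 + 2·σ_3 = 6(Δ_2 - Δ_1) = -75
  2·σ_2 + 6·σ_3 + 1·σ_4 = 6(Δ_3 - Δ_2) = -51
Clamped end conditions give two more equations: 2h_0·σ_0 + h_0·σ_1 = 6(Δ_0 - g'(0)) = -72 and h_3·σ_3 + 2h_3·σ_4 = 6(g'(6) - Δ_3) = 66.
Solving the tridiagonal system: σ_0 = -2137/62, σ_1 = 1021/31, σ_2 = -455/31, σ_3 = -308/31, σ_4 = 1177/31.
On [5, 6], g(x) = 9 - 683/62·(x - 5) - 154/31·(x - 5)² + 495/62·(x - 5)³.
With (x - 5) = 3/4: g(23/4) = 5205/3968.

1.3117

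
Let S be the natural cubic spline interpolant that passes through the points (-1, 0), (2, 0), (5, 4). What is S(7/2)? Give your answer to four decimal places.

Put M_i = S'' at the i-th knot. Here h = (3, 3) and Δ = (0, 4/3), so the interior equations h_(i-1)·M_(i-1) + 2(h_(i-1)+h_i)·M_i + h_i·M_(i+1) = 6(Δ_i − Δ_(i-1)) read
  3·M_0 + 12·M_1 + 3·M_2 = 6(Δ_1 - Δ_0) = 8
Natural end conditions: M_0 = M_2 = 0.
Hence M_0 = 0, M_1 = 2/3, M_2 = 0.
On [2, 5], S(x) = 0 + 2/3·(x - 2) + 1/3·(x - 2)² - 1/27·(x - 2)³.
With (x - 2) = 3/2: S(7/2) = 13/8.

1.6250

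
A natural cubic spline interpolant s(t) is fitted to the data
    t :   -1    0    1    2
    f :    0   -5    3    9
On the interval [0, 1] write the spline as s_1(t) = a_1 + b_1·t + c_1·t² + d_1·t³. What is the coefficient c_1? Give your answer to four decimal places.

10.8000

Put M_i = s'' at the i-th knot. Here h = (1, 1, 1) and Δ = (-5, 8, 6), so the interior equations h_(i-1)·M_(i-1) + 2(h_(i-1)+h_i)·M_i + h_i·M_(i+1) = 6(Δ_i − Δ_(i-1)) read
  1·M_0 + 4·M_1 + 1·M_2 = 6(Δ_1 - Δ_0) = 78
  1·M_1 + 4·M_2 + 1·M_3 = 6(Δ_2 - Δ_1) = -12
Natural end conditions: M_0 = M_3 = 0.
Solving the tridiagonal system: M_0 = 0, M_1 = 108/5, M_2 = -42/5, M_3 = 0.
On [0, 1], with s_1(t) = a_1 + b_1·t + c_1·t² + d_1·t³: c_1 = M_1/2 = 54/5, d_1 = (M_2 - M_1)/(6h_1) = -5, b_1 = Δ_1 - h_1(2M_1 + M_2)/6 = 11/5.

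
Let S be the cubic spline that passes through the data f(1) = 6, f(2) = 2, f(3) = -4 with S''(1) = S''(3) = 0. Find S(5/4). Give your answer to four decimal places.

Put M_i = S'' at the i-th knot. Here h = (1, 1) and Δ = (-4, -6), so the interior equations h_(i-1)·M_(i-1) + 2(h_(i-1)+h_i)·M_i + h_i·M_(i+1) = 6(Δ_i − Δ_(i-1)) read
  1·M_0 + 4·M_1 + 1·M_2 = 6(Δ_1 - Δ_0) = -12
Natural end conditions: M_0 = M_2 = 0.
Hence M_0 = 0, M_1 = -3, M_2 = 0.
On [1, 2], S(x) = 6 - 7/2·(x - 1) + 0·(x - 1)² - 1/2·(x - 1)³.
With (x - 1) = 1/4: S(5/4) = 655/128.

5.1172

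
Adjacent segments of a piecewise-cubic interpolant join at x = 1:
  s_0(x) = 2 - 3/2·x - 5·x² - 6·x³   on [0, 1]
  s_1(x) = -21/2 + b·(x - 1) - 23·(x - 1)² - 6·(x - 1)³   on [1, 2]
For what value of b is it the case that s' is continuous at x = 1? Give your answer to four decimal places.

s_0'(x) = -3/2 - 10·x - 18·x², so s_0'(1) = -59/2. On the right, s_1'(1) = b, so b = -59/2.

-29.5000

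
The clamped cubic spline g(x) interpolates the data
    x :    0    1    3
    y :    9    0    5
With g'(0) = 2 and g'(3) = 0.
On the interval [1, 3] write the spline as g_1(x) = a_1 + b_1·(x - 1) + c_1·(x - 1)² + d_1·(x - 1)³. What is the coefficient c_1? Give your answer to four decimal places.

12.1667

Write m_i for g''(x_i). With h_i = 1, 2 and divided differences Δ_i = -9, 5/2, the continuity of g' gives the tridiagonal system
  1·m_0 + 6·m_1 + 2·m_2 = 6(Δ_1 - Δ_0) = 69
Clamped end conditions give two more equations: 2h_0·m_0 + h_0·m_1 = 6(Δ_0 - g'(0)) = -66 and h_1·m_1 + 2h_1·m_2 = 6(g'(3) - Δ_1) = -15.
Forward elimination and back-substitution give m_0 = -271/6, m_1 = 73/3, m_2 = -191/12.
On [1, 3], with g_1(x) = a_1 + b_1·(x - 1) + c_1·(x - 1)² + d_1·(x - 1)³: c_1 = m_1/2 = 73/6, d_1 = (m_2 - m_1)/(6h_1) = -161/48, b_1 = Δ_1 - h_1(2m_1 + m_2)/6 = -101/12.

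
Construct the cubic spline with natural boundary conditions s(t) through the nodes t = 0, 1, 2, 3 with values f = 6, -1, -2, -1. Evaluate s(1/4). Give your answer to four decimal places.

Put M_i = s'' at the i-th knot. Here h = (1, 1, 1) and Δ = (-7, -1, 1), so the interior equations h_(i-1)·M_(i-1) + 2(h_(i-1)+h_i)·M_i + h_i·M_(i+1) = 6(Δ_i − Δ_(i-1)) read
  1·M_0 + 4·M_1 + 1·M_2 = 6(Δ_1 - Δ_0) = 36
  1·M_1 + 4·M_2 + 1·M_3 = 6(Δ_2 - Δ_1) = 12
Natural end conditions: M_0 = M_3 = 0.
Forward elimination and back-substitution give M_0 = 0, M_1 = 44/5, M_2 = 4/5, M_3 = 0.
On [0, 1], s(t) = 6 - 127/15·t + 0·t² + 22/15·t³.
With t = 1/4: s(1/4) = 125/32.

3.9063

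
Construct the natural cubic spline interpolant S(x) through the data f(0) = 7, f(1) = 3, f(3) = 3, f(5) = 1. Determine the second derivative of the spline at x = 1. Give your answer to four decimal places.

Write M_i for S''(x_i). With h_i = 1, 2, 2 and divided differences Δ_i = -4, 0, -1, the continuity of S' gives the tridiagonal system
  1·M_0 + 6·M_1 + 2·M_2 = 6(Δ_1 - Δ_0) = 24
  2·M_1 + 8·M_2 + 2·M_3 = 6(Δ_2 - Δ_1) = -6
Natural end conditions: M_0 = M_3 = 0.
Forward elimination and back-substitution give M_0 = 0, M_1 = 51/11, M_2 = -21/11, M_3 = 0.

4.6364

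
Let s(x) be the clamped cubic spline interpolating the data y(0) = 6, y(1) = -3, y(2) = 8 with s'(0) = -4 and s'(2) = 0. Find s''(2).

Let M_i = s''(x_i). Step sizes h_i = 1, 1; slopes of the chords Δ_i = (y_(i+1) - y_i)/h_i = -9, 11.
  1·M_0 + 4·M_1 + 1·M_2 = 6(Δ_1 - Δ_0) = 120
Clamped end conditions give two more equations: 2h_0·M_0 + h_0·M_1 = 6(Δ_0 - s'(0)) = -30 and h_1·M_1 + 2h_1·M_2 = 6(s'(2) - Δ_1) = -66.
Solving: M_0 = -43, M_1 = 56, M_2 = -61.

-61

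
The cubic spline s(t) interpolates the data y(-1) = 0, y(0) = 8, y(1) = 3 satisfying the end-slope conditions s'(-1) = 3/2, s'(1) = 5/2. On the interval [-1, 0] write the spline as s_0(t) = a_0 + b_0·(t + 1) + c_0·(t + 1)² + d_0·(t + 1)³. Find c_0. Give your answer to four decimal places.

With σ_i denoting the second derivative at x_i, h_i = 1, 1, and Δ_i = (y_(i+1) − y_i)/h_i = 8, -5:
  1·σ_0 + 4·σ_1 + 1·σ_2 = 6(Δ_1 - Δ_0) = -78
Clamped end conditions give two more equations: 2h_0·σ_0 + h_0·σ_1 = 6(Δ_0 - s'(-1)) = 39 and h_1·σ_1 + 2h_1·σ_2 = 6(s'(1) - Δ_1) = 45.
Solving the tridiagonal system: σ_0 = 79/2, σ_1 = -40, σ_2 = 85/2.
On [-1, 0], with s_0(t) = a_0 + b_0·(t + 1) + c_0·(t + 1)² + d_0·(t + 1)³: c_0 = σ_0/2 = 79/4, d_0 = (σ_1 - σ_0)/(6h_0) = -53/4, b_0 = Δ_0 - h_0(2σ_0 + σ_1)/6 = 3/2.

19.7500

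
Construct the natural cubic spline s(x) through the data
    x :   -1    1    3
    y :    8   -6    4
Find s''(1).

With σ_i denoting the second derivative at x_i, h_i = 2, 2, and Δ_i = (y_(i+1) − y_i)/h_i = -7, 5:
  2·σ_0 + 8·σ_1 + 2·σ_2 = 6(Δ_1 - Δ_0) = 72
Natural end conditions: σ_0 = σ_2 = 0.
Forward elimination and back-substitution give σ_0 = 0, σ_1 = 9, σ_2 = 0.

9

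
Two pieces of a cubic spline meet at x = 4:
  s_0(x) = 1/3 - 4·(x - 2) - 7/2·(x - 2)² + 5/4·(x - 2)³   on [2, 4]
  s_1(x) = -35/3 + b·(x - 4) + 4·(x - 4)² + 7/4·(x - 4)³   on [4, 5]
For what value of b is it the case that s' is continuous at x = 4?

s_0'(x) = -4 - 7·(x - 2) + 15/4·(x - 2)², so s_0'(4) = -3. On the right, s_1'(4) = b, so b = -3.

-3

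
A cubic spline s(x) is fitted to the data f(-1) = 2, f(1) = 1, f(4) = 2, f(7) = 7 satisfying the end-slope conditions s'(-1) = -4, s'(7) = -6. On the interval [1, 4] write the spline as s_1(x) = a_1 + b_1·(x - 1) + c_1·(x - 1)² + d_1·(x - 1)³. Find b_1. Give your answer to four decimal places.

Put σ_i = s'' at the i-th knot. Here h = (2, 3, 3) and Δ = (-1/2, 1/3, 5/3), so the interior equations h_(i-1)·σ_(i-1) + 2(h_(i-1)+h_i)·σ_i + h_i·σ_(i+1) = 6(Δ_i − Δ_(i-1)) read
  2·σ_0 + 10·σ_1 + 3·σ_2 = 6(Δ_1 - Δ_0) = 5
  3·σ_1 + 12·σ_2 + 3·σ_3 = 6(Δ_2 - Δ_1) = 8
Clamped end conditions give two more equations: 2h_0·σ_0 + h_0·σ_1 = 6(Δ_0 - s'(-1)) = 21 and h_2·σ_2 + 2h_2·σ_3 = 6(s'(7) - Δ_2) = -46.
Solving the tridiagonal system: σ_0 = 233/38, σ_1 = -67/38, σ_2 = 197/57, σ_3 = -357/38.
On [1, 4], with s_1(x) = a_1 + b_1·(x - 1) + c_1·(x - 1)² + d_1·(x - 1)³: c_1 = σ_1/2 = -67/76, d_1 = (σ_2 - σ_1)/(6h_1) = 595/2052, b_1 = Δ_1 - h_1(2σ_1 + σ_2)/6 = 7/19.

0.3684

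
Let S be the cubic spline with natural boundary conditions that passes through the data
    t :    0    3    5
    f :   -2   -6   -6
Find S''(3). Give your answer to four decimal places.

Put M_i = S'' at the i-th knot. Here h = (3, 2) and Δ = (-4/3, 0), so the interior equations h_(i-1)·M_(i-1) + 2(h_(i-1)+h_i)·M_i + h_i·M_(i+1) = 6(Δ_i − Δ_(i-1)) read
  3·M_0 + 10·M_1 + 2·M_2 = 6(Δ_1 - Δ_0) = 8
Natural end conditions: M_0 = M_2 = 0.
Solving the tridiagonal system: M_0 = 0, M_1 = 4/5, M_2 = 0.

0.8000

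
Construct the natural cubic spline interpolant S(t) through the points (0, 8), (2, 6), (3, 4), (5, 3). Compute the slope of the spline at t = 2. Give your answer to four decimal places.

-1.8571

With M_i denoting the second derivative at x_i, h_i = 2, 1, 2, and Δ_i = (y_(i+1) − y_i)/h_i = -1, -2, -1/2:
  2·M_0 + 6·M_1 + 1·M_2 = 6(Δ_1 - Δ_0) = -6
  1·M_1 + 6·M_2 + 2·M_3 = 6(Δ_2 - Δ_1) = 9
Natural end conditions: M_0 = M_3 = 0.
Hence M_0 = 0, M_1 = -9/7, M_2 = 12/7, M_3 = 0.
On [2, 3], S'(t) = b_1 + 2c_1·(t - 2) + 3d_1·(t - 2)² with b_1 = Δ_1 - h_1(2M_1 + M_2)/6 = -13/7, c_1 = M_1/2 = -9/14, d_1 = (M_2 - M_1)/(6h_1) = 1/2. So S'(2) = -13/7.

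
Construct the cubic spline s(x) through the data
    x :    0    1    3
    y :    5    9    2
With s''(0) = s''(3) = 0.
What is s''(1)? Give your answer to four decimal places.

With M_i denoting the second derivative at x_i, h_i = 1, 2, and Δ_i = (y_(i+1) − y_i)/h_i = 4, -7/2:
  1·M_0 + 6·M_1 + 2·M_2 = 6(Δ_1 - Δ_0) = -45
Natural end conditions: M_0 = M_2 = 0.
Solving: M_0 = 0, M_1 = -15/2, M_2 = 0.

-7.5000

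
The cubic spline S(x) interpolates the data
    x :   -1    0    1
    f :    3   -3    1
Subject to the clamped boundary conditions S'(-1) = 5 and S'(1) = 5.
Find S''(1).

With m_i denoting the second derivative at x_i, h_i = 1, 1, and Δ_i = (y_(i+1) − y_i)/h_i = -6, 4:
  1·m_0 + 4·m_1 + 1·m_2 = 6(Δ_1 - Δ_0) = 60
Clamped end conditions give two more equations: 2h_0·m_0 + h_0·m_1 = 6(Δ_0 - S'(-1)) = -66 and h_1·m_1 + 2h_1·m_2 = 6(S'(1) - Δ_1) = 6.
Forward elimination and back-substitution give m_0 = -48, m_1 = 30, m_2 = -12.

-12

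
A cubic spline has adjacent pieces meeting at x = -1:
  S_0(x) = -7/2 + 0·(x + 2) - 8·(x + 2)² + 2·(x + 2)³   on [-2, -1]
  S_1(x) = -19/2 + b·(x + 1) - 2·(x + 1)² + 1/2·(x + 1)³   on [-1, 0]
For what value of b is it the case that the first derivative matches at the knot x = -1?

-10

S_0'(x) = 0 - 16·(x + 2) + 6·(x + 2)², so S_0'(-1) = -10. On the right, S_1'(-1) = b, so b = -10.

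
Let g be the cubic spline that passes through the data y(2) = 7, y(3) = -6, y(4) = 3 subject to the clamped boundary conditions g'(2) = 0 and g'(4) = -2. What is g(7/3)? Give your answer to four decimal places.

With M_i denoting the second derivative at x_i, h_i = 1, 1, and Δ_i = (y_(i+1) − y_i)/h_i = -13, 9:
  1·M_0 + 4·M_1 + 1·M_2 = 6(Δ_1 - Δ_0) = 132
Clamped end conditions give two more equations: 2h_0·M_0 + h_0·M_1 = 6(Δ_0 - g'(2)) = -78 and h_1·M_1 + 2h_1·M_2 = 6(g'(4) - Δ_1) = -66.
Solving: M_0 = -73, M_1 = 68, M_2 = -67.
On [2, 3], g(t) = 7 + 0·(t - 2) - 73/2·(t - 2)² + 47/2·(t - 2)³.
With (t - 2) = 1/3: g(7/3) = 103/27.

3.8148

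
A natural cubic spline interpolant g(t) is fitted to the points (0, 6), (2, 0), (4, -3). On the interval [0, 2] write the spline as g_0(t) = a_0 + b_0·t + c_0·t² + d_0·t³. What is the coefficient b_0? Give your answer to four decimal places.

Write σ_i for g''(x_i). With h_i = 2, 2 and divided differences Δ_i = -3, -3/2, the continuity of g' gives the tridiagonal system
  2·σ_0 + 8·σ_1 + 2·σ_2 = 6(Δ_1 - Δ_0) = 9
Natural end conditions: σ_0 = σ_2 = 0.
Forward elimination and back-substitution give σ_0 = 0, σ_1 = 9/8, σ_2 = 0.
On [0, 2], with g_0(t) = a_0 + b_0·t + c_0·t² + d_0·t³: c_0 = σ_0/2 = 0, d_0 = (σ_1 - σ_0)/(6h_0) = 3/32, b_0 = Δ_0 - h_0(2σ_0 + σ_1)/6 = -27/8.

-3.3750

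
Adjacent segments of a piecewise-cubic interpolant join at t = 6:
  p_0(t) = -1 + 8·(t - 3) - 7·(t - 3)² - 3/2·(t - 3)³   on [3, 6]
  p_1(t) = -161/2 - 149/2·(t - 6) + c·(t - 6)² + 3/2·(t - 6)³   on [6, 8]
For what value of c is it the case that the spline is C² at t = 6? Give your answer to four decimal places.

-20.5000

p_0''(t) = -14 - 9·(t - 3), so p_0''(6) = -41. On the right, p_1''(6) = 2c, so c = -41/2.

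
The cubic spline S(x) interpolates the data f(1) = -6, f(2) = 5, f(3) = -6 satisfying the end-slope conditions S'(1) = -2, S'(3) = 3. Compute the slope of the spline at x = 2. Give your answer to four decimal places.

Let m_i = S''(x_i). Step sizes h_i = 1, 1; slopes of the chords Δ_i = (y_(i+1) - y_i)/h_i = 11, -11.
  1·m_0 + 4·m_1 + 1·m_2 = 6(Δ_1 - Δ_0) = -132
Clamped end conditions give two more equations: 2h_0·m_0 + h_0·m_1 = 6(Δ_0 - S'(1)) = 78 and h_1·m_1 + 2h_1·m_2 = 6(S'(3) - Δ_1) = 84.
Hence m_0 = 149/2, m_1 = -71, m_2 = 155/2.
On [2, 3], S'(x) = b_1 + 2c_1·(x - 2) + 3d_1·(x - 2)² with b_1 = Δ_1 - h_1(2m_1 + m_2)/6 = -1/4, c_1 = m_1/2 = -71/2, d_1 = (m_2 - m_1)/(6h_1) = 99/4. So S'(2) = -1/4.

-0.2500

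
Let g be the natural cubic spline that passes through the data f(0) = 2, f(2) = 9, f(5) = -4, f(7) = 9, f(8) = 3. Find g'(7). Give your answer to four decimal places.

Write M_i for g''(x_i). With h_i = 2, 3, 2, 1 and divided differences Δ_i = 7/2, -13/3, 13/2, -6, the continuity of g' gives the tridiagonal system
  2·M_0 + 10·M_1 + 3·M_2 = 6(Δ_1 - Δ_0) = -47
  3·M_1 + 10·M_2 + 2·M_3 = 6(Δ_2 - Δ_1) = 65
  2·M_2 + 6·M_3 + 1·M_4 = 6(Δ_3 - Δ_2) = -75
Natural end conditions: M_0 = M_4 = 0.
Solving: M_0 = 0, M_1 = -2126/253, M_2 = 3123/253, M_3 = -8407/506, M_4 = 0.
On [7, 8], g'(x) = b_3 + 2c_3·(x - 7) + 3d_3·(x - 7)² with b_3 = Δ_3 - h_3(2M_3 + M_4)/6 = -701/1518, c_3 = M_3/2 = -8407/1012, d_3 = (M_4 - M_3)/(6h_3) = 8407/3036. So g'(7) = -701/1518.

-0.4618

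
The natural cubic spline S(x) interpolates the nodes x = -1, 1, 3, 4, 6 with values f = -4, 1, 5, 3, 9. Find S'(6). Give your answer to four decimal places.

Let σ_i = S''(x_i). Step sizes h_i = 2, 2, 1, 2; slopes of the chords Δ_i = (y_(i+1) - y_i)/h_i = 5/2, 2, -2, 3.
  2·σ_0 + 8·σ_1 + 2·σ_2 = 6(Δ_1 - Δ_0) = -3
  2·σ_1 + 6·σ_2 + 1·σ_3 = 6(Δ_2 - Δ_1) = -24
  1·σ_2 + 6·σ_3 + 2·σ_4 = 6(Δ_3 - Δ_2) = 30
Natural end conditions: σ_0 = σ_4 = 0.
Forward elimination and back-substitution give σ_0 = 0, σ_1 = 243/256, σ_2 = -339/64, σ_3 = 753/128, σ_4 = 0.
On [4, 6], S'(x) = b_3 + 2c_3·(x - 4) + 3d_3·(x - 4)² with b_3 = Δ_3 - h_3(2σ_3 + σ_4)/6 = -59/64, c_3 = σ_3/2 = 753/256, d_3 = (σ_4 - σ_3)/(6h_3) = -251/512. So S'(6) = 635/128.

4.9609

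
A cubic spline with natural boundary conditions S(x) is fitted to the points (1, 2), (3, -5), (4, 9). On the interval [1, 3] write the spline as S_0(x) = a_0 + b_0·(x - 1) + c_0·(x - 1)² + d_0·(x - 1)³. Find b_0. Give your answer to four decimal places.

Put m_i = S'' at the i-th knot. Here h = (2, 1) and Δ = (-7/2, 14), so the interior equations h_(i-1)·m_(i-1) + 2(h_(i-1)+h_i)·m_i + h_i·m_(i+1) = 6(Δ_i − Δ_(i-1)) read
  2·m_0 + 6·m_1 + 1·m_2 = 6(Δ_1 - Δ_0) = 105
Natural end conditions: m_0 = m_2 = 0.
Solving: m_0 = 0, m_1 = 35/2, m_2 = 0.
On [1, 3], with S_0(x) = a_0 + b_0·(x - 1) + c_0·(x - 1)² + d_0·(x - 1)³: c_0 = m_0/2 = 0, d_0 = (m_1 - m_0)/(6h_0) = 35/24, b_0 = Δ_0 - h_0(2m_0 + m_1)/6 = -28/3.

-9.3333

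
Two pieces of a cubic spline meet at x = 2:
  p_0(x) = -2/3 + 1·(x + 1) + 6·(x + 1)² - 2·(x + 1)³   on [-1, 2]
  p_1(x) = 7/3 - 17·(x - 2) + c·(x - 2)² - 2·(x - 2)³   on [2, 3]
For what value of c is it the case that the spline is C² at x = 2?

-12

p_0''(x) = 12 - 12·(x + 1), so p_0''(2) = -24. On the right, p_1''(2) = 2c, so c = -12.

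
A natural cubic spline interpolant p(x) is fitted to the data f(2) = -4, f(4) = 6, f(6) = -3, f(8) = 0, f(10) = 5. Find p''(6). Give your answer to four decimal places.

Write M_i for p''(x_i). With h_i = 2, 2, 2, 2 and divided differences Δ_i = 5, -9/2, 3/2, 5/2, the continuity of p' gives the tridiagonal system
  2·M_0 + 8·M_1 + 2·M_2 = 6(Δ_1 - Δ_0) = -57
  2·M_1 + 8·M_2 + 2·M_3 = 6(Δ_2 - Δ_1) = 36
  2·M_2 + 8·M_3 + 2·M_4 = 6(Δ_3 - Δ_2) = 6
Natural end conditions: M_0 = M_4 = 0.
Forward elimination and back-substitution give M_0 = 0, M_1 = -993/112, M_2 = 195/28, M_3 = -111/112, M_4 = 0.

6.9643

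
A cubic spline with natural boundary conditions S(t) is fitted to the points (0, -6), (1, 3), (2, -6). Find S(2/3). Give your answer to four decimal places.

Put M_i = S'' at the i-th knot. Here h = (1, 1) and Δ = (9, -9), so the interior equations h_(i-1)·M_(i-1) + 2(h_(i-1)+h_i)·M_i + h_i·M_(i+1) = 6(Δ_i − Δ_(i-1)) read
  1·M_0 + 4·M_1 + 1·M_2 = 6(Δ_1 - Δ_0) = -108
Natural end conditions: M_0 = M_2 = 0.
Solving: M_0 = 0, M_1 = -27, M_2 = 0.
On [0, 1], S(t) = -6 + 27/2·t + 0·t² - 9/2·t³.
With t = 2/3: S(2/3) = 5/3.

1.6667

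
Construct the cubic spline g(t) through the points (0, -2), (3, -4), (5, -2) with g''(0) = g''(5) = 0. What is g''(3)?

1

Let M_i = g''(x_i). Step sizes h_i = 3, 2; slopes of the chords Δ_i = (y_(i+1) - y_i)/h_i = -2/3, 1.
  3·M_0 + 10·M_1 + 2·M_2 = 6(Δ_1 - Δ_0) = 10
Natural end conditions: M_0 = M_2 = 0.
Solving: M_0 = 0, M_1 = 1, M_2 = 0.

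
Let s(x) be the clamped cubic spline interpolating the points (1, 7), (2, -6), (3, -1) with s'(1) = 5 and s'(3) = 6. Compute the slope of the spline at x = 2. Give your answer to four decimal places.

Put M_i = s'' at the i-th knot. Here h = (1, 1) and Δ = (-13, 5), so the interior equations h_(i-1)·M_(i-1) + 2(h_(i-1)+h_i)·M_i + h_i·M_(i+1) = 6(Δ_i − Δ_(i-1)) read
  1·M_0 + 4·M_1 + 1·M_2 = 6(Δ_1 - Δ_0) = 108
Clamped end conditions give two more equations: 2h_0·M_0 + h_0·M_1 = 6(Δ_0 - s'(1)) = -108 and h_1·M_1 + 2h_1·M_2 = 6(s'(3) - Δ_1) = 6.
Hence M_0 = -161/2, M_1 = 53, M_2 = -47/2.
On [2, 3], s'(x) = b_1 + 2c_1·(x - 2) + 3d_1·(x - 2)² with b_1 = Δ_1 - h_1(2M_1 + M_2)/6 = -35/4, c_1 = M_1/2 = 53/2, d_1 = (M_2 - M_1)/(6h_1) = -51/4. So s'(2) = -35/4.

-8.7500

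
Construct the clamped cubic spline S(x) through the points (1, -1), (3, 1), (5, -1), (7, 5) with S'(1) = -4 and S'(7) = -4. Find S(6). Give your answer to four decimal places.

3.6000

Put M_i = S'' at the i-th knot. Here h = (2, 2, 2) and Δ = (1, -1, 3), so the interior equations h_(i-1)·M_(i-1) + 2(h_(i-1)+h_i)·M_i + h_i·M_(i+1) = 6(Δ_i − Δ_(i-1)) read
  2·M_0 + 8·M_1 + 2·M_2 = 6(Δ_1 - Δ_0) = -12
  2·M_1 + 8·M_2 + 2·M_3 = 6(Δ_2 - Δ_1) = 24
Clamped end conditions give two more equations: 2h_0·M_0 + h_0·M_1 = 6(Δ_0 - S'(1)) = 30 and h_2·M_2 + 2h_2·M_3 = 6(S'(7) - Δ_2) = -42.
Hence M_0 = 53/5, M_1 = -31/5, M_2 = 41/5, M_3 = -73/5.
On [5, 7], S(x) = -1 + 12/5·(x - 5) + 41/10·(x - 5)² - 19/10·(x - 5)³.
With (x - 5) = 1: S(6) = 18/5.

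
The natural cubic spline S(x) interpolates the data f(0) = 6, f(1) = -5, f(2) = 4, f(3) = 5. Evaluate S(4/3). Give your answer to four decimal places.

Write M_i for S''(x_i). With h_i = 1, 1, 1 and divided differences Δ_i = -11, 9, 1, the continuity of S' gives the tridiagonal system
  1·M_0 + 4·M_1 + 1·M_2 = 6(Δ_1 - Δ_0) = 120
  1·M_1 + 4·M_2 + 1·M_3 = 6(Δ_2 - Δ_1) = -48
Natural end conditions: M_0 = M_3 = 0.
Forward elimination and back-substitution give M_0 = 0, M_1 = 176/5, M_2 = -104/5, M_3 = 0.
On [1, 2], S(x) = -5 + 11/15·(x - 1) + 88/5·(x - 1)² - 28/3·(x - 1)³.
With (x - 1) = 1/3: S(4/3) = -1274/405.

-3.1457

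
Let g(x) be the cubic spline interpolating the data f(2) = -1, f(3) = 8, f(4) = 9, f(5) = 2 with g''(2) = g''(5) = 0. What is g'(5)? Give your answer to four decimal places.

-8.6000

Let M_i = g''(x_i). Step sizes h_i = 1, 1, 1; slopes of the chords Δ_i = (y_(i+1) - y_i)/h_i = 9, 1, -7.
  1·M_0 + 4·M_1 + 1·M_2 = 6(Δ_1 - Δ_0) = -48
  1·M_1 + 4·M_2 + 1·M_3 = 6(Δ_2 - Δ_1) = -48
Natural end conditions: M_0 = M_3 = 0.
Solving the tridiagonal system: M_0 = 0, M_1 = -48/5, M_2 = -48/5, M_3 = 0.
On [4, 5], g'(x) = b_2 + 2c_2·(x - 4) + 3d_2·(x - 4)² with b_2 = Δ_2 - h_2(2M_2 + M_3)/6 = -19/5, c_2 = M_2/2 = -24/5, d_2 = (M_3 - M_2)/(6h_2) = 8/5. So g'(5) = -43/5.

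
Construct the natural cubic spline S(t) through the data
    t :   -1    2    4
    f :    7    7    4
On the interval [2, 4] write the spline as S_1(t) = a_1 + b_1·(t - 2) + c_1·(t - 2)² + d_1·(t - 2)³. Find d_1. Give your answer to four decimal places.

0.0750

With M_i denoting the second derivative at x_i, h_i = 3, 2, and Δ_i = (y_(i+1) − y_i)/h_i = 0, -3/2:
  3·M_0 + 10·M_1 + 2·M_2 = 6(Δ_1 - Δ_0) = -9
Natural end conditions: M_0 = M_2 = 0.
Solving the tridiagonal system: M_0 = 0, M_1 = -9/10, M_2 = 0.
On [2, 4], with S_1(t) = a_1 + b_1·(t - 2) + c_1·(t - 2)² + d_1·(t - 2)³: c_1 = M_1/2 = -9/20, d_1 = (M_2 - M_1)/(6h_1) = 3/40, b_1 = Δ_1 - h_1(2M_1 + M_2)/6 = -9/10.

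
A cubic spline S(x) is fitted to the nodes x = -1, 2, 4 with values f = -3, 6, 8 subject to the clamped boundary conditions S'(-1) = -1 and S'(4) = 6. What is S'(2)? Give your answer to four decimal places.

With M_i denoting the second derivative at x_i, h_i = 3, 2, and Δ_i = (y_(i+1) − y_i)/h_i = 3, 1:
  3·M_0 + 10·M_1 + 2·M_2 = 6(Δ_1 - Δ_0) = -12
Clamped end conditions give two more equations: 2h_0·M_0 + h_0·M_1 = 6(Δ_0 - S'(-1)) = 24 and h_1·M_1 + 2h_1·M_2 = 6(S'(4) - Δ_1) = 30.
Forward elimination and back-substitution give M_0 = 33/5, M_1 = -26/5, M_2 = 101/10.
On [2, 4], S'(x) = b_1 + 2c_1·(x - 2) + 3d_1·(x - 2)² with b_1 = Δ_1 - h_1(2M_1 + M_2)/6 = 11/10, c_1 = M_1/2 = -13/5, d_1 = (M_2 - M_1)/(6h_1) = 51/40. So S'(2) = 11/10.

1.1000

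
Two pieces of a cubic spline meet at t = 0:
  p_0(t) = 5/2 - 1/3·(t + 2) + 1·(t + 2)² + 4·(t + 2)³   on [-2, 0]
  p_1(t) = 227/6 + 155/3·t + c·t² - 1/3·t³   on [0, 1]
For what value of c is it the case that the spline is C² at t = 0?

25

p_0''(t) = 2 + 24·(t + 2), so p_0''(0) = 50. On the right, p_1''(0) = 2c, so c = 25.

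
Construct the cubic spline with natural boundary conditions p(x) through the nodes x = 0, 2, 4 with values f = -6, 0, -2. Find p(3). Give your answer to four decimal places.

-0.2500

Let σ_i = p''(x_i). Step sizes h_i = 2, 2; slopes of the chords Δ_i = (y_(i+1) - y_i)/h_i = 3, -1.
  2·σ_0 + 8·σ_1 + 2·σ_2 = 6(Δ_1 - Δ_0) = -24
Natural end conditions: σ_0 = σ_2 = 0.
Forward elimination and back-substitution give σ_0 = 0, σ_1 = -3, σ_2 = 0.
On [2, 4], p(x) = 0 + 1·(x - 2) - 3/2·(x - 2)² + 1/4·(x - 2)³.
With (x - 2) = 1: p(3) = -1/4.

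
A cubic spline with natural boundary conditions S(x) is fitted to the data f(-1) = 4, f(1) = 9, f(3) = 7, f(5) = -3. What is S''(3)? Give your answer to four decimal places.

-2.5000

Let M_i = S''(x_i). Step sizes h_i = 2, 2, 2; slopes of the chords Δ_i = (y_(i+1) - y_i)/h_i = 5/2, -1, -5.
  2·M_0 + 8·M_1 + 2·M_2 = 6(Δ_1 - Δ_0) = -21
  2·M_1 + 8·M_2 + 2·M_3 = 6(Δ_2 - Δ_1) = -24
Natural end conditions: M_0 = M_3 = 0.
Solving the tridiagonal system: M_0 = 0, M_1 = -2, M_2 = -5/2, M_3 = 0.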